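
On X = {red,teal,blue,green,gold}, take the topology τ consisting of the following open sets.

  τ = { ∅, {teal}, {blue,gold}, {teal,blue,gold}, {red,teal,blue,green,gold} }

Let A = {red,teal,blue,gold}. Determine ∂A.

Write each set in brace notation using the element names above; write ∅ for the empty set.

opens ⊆ A: ∅, {teal}, {blue,gold}, {teal,blue,gold}; union → int = {teal,blue,gold}
complement {green}; its interior ∅; cl(A) = X∖∅ = {red,teal,blue,green,gold}
boundary = {red,teal,blue,green,gold} ∖ {teal,blue,gold} = {red,green}

{red,green}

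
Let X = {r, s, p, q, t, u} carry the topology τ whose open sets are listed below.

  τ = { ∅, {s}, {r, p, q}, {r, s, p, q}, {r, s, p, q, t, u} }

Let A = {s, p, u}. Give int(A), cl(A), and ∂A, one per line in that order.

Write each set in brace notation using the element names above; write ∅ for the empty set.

int(A) = {s}
cl(A)  = {r, s, p, q, t, u}
∂A     = {r, p, q, t, u}

open subsets of A: ∅, {s}; so int(A) = {s}
closure: X∖int(X∖A) = X∖∅ = {r, s, p, q, t, u}
∂A = {r, s, p, q, t, u} minus {s} = {r, p, q, t, u}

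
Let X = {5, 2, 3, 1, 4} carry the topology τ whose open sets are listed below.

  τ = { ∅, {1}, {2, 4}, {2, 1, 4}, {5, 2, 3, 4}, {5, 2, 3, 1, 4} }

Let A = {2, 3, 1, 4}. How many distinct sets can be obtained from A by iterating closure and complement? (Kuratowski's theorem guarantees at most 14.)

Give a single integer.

closure: X∖int(X∖A) = X∖∅ = {5, 2, 3, 1, 4}
Let k=closure and c=complement:
  1. A     = {2, 3, 1, 4}
  2. kA    = {5, 2, 3, 1, 4}
  3. cA    = {5}
  4. ckA   = ∅
  5. kcA   = {5, 3}
  6. ckcA  = {2, 1, 4}
— saturated at 6

6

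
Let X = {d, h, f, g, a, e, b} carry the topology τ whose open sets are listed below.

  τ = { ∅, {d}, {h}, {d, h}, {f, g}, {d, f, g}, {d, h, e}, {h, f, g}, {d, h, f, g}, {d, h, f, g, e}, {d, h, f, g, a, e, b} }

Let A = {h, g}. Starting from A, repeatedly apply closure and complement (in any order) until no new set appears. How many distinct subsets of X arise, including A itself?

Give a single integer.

10

complement {d, f, a, e, b}; its interior {d}; cl(A) = X∖{d} = {h, f, g, a, e, b}
With k = closure, c = complement:
  1. A     = {h, g}
  2. kA    = {h, f, g, a, e, b}
  3. cA    = {d, f, a, e, b}
  4. ckA   = {d}
  5. kcA   = {d, f, g, a, e, b}
  6. kckA  = {d, a, e, b}
  7. ckcA  = {h}
  8. ckckA = {h, f, g}
  9. kckcA = {h, a, e, b}
  10. ckckcA = {d, f, g}
k, c of each give nothing new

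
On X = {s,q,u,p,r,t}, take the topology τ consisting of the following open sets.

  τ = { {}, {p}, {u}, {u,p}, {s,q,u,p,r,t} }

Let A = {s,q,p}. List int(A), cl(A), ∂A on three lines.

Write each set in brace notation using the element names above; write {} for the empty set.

opens ⊆ A: {}, {p}; union → int = {p}
complement {u,r,t}; its interior {u}; cl(A) = X∖{u} = {s,q,p,r,t}
boundary = {s,q,p,r,t} ∖ {p} = {s,q,r,t}

int(A) = {p}
cl(A)  = {s,q,p,r,t}
∂A     = {s,q,r,t}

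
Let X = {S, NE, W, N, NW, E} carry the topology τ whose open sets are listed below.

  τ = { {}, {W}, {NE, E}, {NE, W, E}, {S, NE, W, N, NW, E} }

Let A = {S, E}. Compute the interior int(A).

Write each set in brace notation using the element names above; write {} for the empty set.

opens ⊆ A: {}; union → int = {}

{}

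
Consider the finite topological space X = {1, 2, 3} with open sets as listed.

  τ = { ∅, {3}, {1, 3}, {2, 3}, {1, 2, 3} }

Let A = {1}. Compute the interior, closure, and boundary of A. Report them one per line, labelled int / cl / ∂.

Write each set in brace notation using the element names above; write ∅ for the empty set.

int(A) = ∅
cl(A)  = {1}
∂A     = {1}

open subsets of A: ∅; so int(A) = ∅
closure: X∖int(X∖A) = X∖{2, 3} = {1}
∂A = {1} minus ∅ = {1}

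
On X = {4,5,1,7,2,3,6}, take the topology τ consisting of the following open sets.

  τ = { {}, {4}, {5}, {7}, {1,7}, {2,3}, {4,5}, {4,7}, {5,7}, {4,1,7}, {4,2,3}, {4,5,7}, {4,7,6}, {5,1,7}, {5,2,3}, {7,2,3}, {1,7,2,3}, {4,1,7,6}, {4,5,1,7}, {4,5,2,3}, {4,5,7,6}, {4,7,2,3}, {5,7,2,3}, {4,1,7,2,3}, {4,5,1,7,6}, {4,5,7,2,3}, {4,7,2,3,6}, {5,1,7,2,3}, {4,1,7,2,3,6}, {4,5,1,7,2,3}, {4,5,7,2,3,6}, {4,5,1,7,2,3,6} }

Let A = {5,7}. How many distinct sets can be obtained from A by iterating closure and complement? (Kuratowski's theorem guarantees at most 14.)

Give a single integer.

6

X∖A={4,1,2,3,6}, int(X∖A)={4,2,3}, hence cl(A)={5,1,7,6}
Orbit (k=closure, c=complement):
  1. A     = {5,7}
  2. kA    = {5,1,7,6}
  3. cA    = {4,1,2,3,6}
  4. ckA   = {4,2,3}
  5. kckA  = {4,2,3,6}
  6. ckckA = {5,1,7}
(closed under both — stop)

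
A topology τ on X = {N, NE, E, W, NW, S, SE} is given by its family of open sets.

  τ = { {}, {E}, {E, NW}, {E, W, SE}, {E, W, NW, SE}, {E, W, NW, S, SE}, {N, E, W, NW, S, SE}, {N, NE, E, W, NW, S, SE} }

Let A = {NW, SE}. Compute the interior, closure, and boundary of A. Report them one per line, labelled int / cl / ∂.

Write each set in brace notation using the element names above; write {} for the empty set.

int(A) = {}
cl(A)  = {N, NE, W, NW, S, SE}
∂A     = {N, NE, W, NW, S, SE}

opens ⊆ A: {}; union → int = {}
complement {N, NE, E, W, S}; its interior {E}; cl(A) = X∖{E} = {N, NE, W, NW, S, SE}
boundary = {N, NE, W, NW, S, SE} ∖ {} = {N, NE, W, NW, S, SE}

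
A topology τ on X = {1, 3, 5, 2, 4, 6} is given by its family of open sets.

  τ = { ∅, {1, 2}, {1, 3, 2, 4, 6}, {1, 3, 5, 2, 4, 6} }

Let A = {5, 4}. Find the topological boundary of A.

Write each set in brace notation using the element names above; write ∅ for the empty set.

{3, 5, 4, 6}

opens ⊆ A: ∅; union → int = ∅
complement {1, 3, 2, 6}; its interior {1, 2}; cl(A) = X∖{1, 2} = {3, 5, 4, 6}
boundary = {3, 5, 4, 6} ∖ ∅ = {3, 5, 4, 6}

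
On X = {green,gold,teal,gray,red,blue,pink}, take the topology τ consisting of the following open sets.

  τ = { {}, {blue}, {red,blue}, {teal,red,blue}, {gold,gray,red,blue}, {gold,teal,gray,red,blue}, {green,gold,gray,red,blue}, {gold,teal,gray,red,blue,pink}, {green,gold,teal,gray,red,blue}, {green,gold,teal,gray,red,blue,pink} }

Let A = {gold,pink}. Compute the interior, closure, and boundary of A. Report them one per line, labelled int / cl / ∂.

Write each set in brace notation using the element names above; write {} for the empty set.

int(A) = {}
cl(A)  = {green,gold,gray,pink}
∂A     = {green,gold,gray,pink}

interior: largest open inside A is {} (from {})
cl via duality: int({green,teal,gray,red,blue}) = {teal,red,blue}, so X∖{teal,red,blue} = {green,gold,gray,pink}
cl∖int = {green,gold,gray,pink}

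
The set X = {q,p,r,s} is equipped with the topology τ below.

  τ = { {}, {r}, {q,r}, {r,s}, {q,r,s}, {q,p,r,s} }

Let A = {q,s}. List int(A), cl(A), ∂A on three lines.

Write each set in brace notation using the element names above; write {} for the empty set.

open subsets of A: {}; so int(A) = {}
closure: X∖int(X∖A) = X∖{r} = {q,p,s}
∂A = {q,p,s} minus {} = {q,p,s}

int(A) = {}
cl(A)  = {q,p,s}
∂A     = {q,p,s}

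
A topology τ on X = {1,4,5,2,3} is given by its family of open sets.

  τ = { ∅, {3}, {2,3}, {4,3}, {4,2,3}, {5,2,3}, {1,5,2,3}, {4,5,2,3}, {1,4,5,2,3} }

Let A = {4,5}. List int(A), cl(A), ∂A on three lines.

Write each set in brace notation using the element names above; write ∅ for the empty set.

int(A) = ∅
cl(A)  = {1,4,5}
∂A     = {1,4,5}

U open, U⊆A: ∅. int(A) = ⋃ = ∅
X∖A={1,2,3}, int(X∖A)={2,3}, hence cl(A)={1,4,5}
∂A: remove int from cl → {1,4,5}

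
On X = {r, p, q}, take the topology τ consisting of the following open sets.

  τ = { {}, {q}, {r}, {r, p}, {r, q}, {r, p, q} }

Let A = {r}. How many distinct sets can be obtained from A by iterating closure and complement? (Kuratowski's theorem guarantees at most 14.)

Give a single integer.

X∖A={p, q}, int(X∖A)={q}, hence cl(A)={r, p}
Orbit (k=closure, c=complement):
  1. A     = {r}
  2. kA    = {r, p}
  3. cA    = {p, q}
  4. ckA   = {q}
(closed under both — stop)

4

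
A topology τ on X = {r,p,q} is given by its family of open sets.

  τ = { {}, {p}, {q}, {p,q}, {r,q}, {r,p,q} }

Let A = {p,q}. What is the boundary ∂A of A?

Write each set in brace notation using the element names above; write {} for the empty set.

U open, U⊆A: {}, {q}, {p}, {p,q}. int(A) = ⋃ = {p,q}
X∖A={r}, int(X∖A)={}, hence cl(A)={r,p,q}
∂A: remove int from cl → {r}

{r}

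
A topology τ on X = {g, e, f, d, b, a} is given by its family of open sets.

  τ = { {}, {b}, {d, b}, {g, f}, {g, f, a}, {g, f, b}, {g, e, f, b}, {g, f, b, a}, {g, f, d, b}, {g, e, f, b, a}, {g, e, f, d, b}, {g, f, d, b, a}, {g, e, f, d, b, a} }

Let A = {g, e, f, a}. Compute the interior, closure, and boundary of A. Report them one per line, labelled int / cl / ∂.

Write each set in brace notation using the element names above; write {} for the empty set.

int(A) = {g, f, a}
cl(A)  = {g, e, f, a}
∂A     = {e}

U open, U⊆A: {}, {g, f}, {g, f, a}. int(A) = ⋃ = {g, f, a}
X∖A={d, b}, int(X∖A)={d, b}, hence cl(A)={g, e, f, a}
∂A: remove int from cl → {e}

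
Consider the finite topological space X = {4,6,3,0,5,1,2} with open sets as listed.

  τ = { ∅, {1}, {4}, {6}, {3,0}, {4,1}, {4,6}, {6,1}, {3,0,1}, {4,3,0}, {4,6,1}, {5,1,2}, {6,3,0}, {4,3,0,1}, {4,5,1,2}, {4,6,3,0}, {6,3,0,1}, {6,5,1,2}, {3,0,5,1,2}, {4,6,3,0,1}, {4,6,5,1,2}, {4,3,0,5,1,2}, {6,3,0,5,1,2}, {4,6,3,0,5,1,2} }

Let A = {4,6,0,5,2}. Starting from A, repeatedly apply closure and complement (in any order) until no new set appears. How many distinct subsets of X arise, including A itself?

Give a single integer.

8

closure: X∖int(X∖A) = X∖{1} = {4,6,3,0,5,2}
Let k=closure and c=complement:
  1. A     = {4,6,0,5,2}
  2. kA    = {4,6,3,0,5,2}
  3. cA    = {3,1}
  4. ckA   = {1}
  5. kcA   = {3,0,5,1,2}
  6. kckA  = {5,1,2}
  7. ckcA  = {4,6}
  8. ckckA = {4,6,3,0}
— saturated at 8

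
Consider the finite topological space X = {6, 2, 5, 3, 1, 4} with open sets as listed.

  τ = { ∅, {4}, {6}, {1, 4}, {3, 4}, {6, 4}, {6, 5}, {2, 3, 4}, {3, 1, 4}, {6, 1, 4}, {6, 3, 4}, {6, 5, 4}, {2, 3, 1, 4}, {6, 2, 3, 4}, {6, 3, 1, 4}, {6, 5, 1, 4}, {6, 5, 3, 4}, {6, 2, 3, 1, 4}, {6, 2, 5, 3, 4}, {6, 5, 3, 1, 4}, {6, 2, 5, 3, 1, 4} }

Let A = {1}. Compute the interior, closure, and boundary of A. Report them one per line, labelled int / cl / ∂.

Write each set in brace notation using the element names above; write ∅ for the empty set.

int(A) = ∅
cl(A)  = {1}
∂A     = {1}

open subsets of A: ∅; so int(A) = ∅
closure: X∖int(X∖A) = X∖{6, 2, 5, 3, 4} = {1}
∂A = {1} minus ∅ = {1}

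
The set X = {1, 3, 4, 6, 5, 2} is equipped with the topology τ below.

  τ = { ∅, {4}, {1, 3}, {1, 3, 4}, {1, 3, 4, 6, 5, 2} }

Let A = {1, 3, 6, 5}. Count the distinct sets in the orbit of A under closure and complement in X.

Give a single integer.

6

cl via duality: int({4, 2}) = {4}, so X∖{4} = {1, 3, 6, 5, 2}
Write k for closure, c for complement:
  1. A     = {1, 3, 6, 5}
  2. kA    = {1, 3, 6, 5, 2}
  3. cA    = {4, 2}
  4. ckA   = {4}
  5. kcA   = {4, 6, 5, 2}
  6. ckcA  = {1, 3}
applying k or c yields no new set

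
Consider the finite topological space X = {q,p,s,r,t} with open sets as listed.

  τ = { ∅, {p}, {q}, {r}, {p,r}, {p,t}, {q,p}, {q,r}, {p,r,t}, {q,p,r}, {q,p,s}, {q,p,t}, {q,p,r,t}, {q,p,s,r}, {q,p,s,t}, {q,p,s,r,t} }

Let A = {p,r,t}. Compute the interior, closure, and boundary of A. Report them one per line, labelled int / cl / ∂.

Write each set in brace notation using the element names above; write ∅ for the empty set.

open subsets of A: ∅, {p}, {r}, {p,t}, {p,r}, {p,r,t}; so int(A) = {p,r,t}
closure: X∖int(X∖A) = X∖{q} = {p,s,r,t}
∂A = {p,s,r,t} minus {p,r,t} = {s}

int(A) = {p,r,t}
cl(A)  = {p,s,r,t}
∂A     = {s}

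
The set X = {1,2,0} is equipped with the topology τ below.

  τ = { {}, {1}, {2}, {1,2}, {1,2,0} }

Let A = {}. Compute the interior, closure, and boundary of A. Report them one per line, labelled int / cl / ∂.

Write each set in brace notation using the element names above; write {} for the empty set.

int(A) = {}
cl(A)  = {}
∂A     = {}

opens ⊆ A: {}; union → int = {}
complement {1,2,0}; its interior {1,2,0}; cl(A) = X∖{1,2,0} = {}
boundary = {} ∖ {} = {}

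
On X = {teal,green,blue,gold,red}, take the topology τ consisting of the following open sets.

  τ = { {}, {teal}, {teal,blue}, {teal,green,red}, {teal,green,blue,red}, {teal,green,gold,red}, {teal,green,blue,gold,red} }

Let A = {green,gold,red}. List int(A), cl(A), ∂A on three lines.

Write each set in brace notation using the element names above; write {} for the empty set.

int(A) = {}
cl(A)  = {green,gold,red}
∂A     = {green,gold,red}

open subsets of A: {}; so int(A) = {}
closure: X∖int(X∖A) = X∖{teal,blue} = {green,gold,red}
∂A = {green,gold,red} minus {} = {green,gold,red}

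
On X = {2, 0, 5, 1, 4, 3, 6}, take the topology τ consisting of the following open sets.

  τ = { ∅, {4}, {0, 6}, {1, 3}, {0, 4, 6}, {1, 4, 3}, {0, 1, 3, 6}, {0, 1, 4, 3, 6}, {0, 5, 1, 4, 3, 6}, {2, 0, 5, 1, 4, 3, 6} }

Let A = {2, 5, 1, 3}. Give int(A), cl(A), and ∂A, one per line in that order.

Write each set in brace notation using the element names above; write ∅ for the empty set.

int(A) = {1, 3}
cl(A)  = {2, 5, 1, 3}
∂A     = {2, 5}

open subsets of A: ∅, {1, 3}; so int(A) = {1, 3}
closure: X∖int(X∖A) = X∖{0, 4, 6} = {2, 5, 1, 3}
∂A = {2, 5, 1, 3} minus {1, 3} = {2, 5}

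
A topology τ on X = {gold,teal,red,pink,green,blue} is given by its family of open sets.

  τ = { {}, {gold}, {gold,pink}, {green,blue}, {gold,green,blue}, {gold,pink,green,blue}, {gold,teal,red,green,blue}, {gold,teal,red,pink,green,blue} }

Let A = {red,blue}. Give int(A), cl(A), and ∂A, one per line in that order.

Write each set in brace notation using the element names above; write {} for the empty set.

opens ⊆ A: {}; union → int = {}
complement {gold,teal,pink,green}; its interior {gold,pink}; cl(A) = X∖{gold,pink} = {teal,red,green,blue}
boundary = {teal,red,green,blue} ∖ {} = {teal,red,green,blue}

int(A) = {}
cl(A)  = {teal,red,green,blue}
∂A     = {teal,red,green,blue}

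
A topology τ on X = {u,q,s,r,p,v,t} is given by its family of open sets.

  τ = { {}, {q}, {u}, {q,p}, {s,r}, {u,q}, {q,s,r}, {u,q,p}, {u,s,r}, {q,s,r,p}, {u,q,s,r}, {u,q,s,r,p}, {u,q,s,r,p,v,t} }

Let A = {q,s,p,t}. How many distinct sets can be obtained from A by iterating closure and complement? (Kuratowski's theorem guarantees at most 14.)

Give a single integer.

10

X∖A={u,r,v}, int(X∖A)={u}, hence cl(A)={q,s,r,p,v,t}
Orbit (k=closure, c=complement):
  1. A     = {q,s,p,t}
  2. kA    = {q,s,r,p,v,t}
  3. cA    = {u,r,v}
  4. ckA   = {u}
  5. kcA   = {u,s,r,v,t}
  6. kckA  = {u,v,t}
  7. ckcA  = {q,p}
  8. ckckA = {q,s,r,p}
  9. kckcA = {q,p,v,t}
  10. ckckcA = {u,s,r}
(closed under both — stop)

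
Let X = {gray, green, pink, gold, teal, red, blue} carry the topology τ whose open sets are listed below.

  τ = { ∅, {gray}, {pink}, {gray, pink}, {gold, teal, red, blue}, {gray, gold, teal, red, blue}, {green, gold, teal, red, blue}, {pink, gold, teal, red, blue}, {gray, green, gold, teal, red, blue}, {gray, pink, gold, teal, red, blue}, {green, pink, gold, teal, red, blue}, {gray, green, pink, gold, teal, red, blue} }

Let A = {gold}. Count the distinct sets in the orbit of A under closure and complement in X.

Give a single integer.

6

complement {gray, green, pink, teal, red, blue}; its interior {gray, pink}; cl(A) = X∖{gray, pink} = {green, gold, teal, red, blue}
With k = closure, c = complement:
  1. A     = {gold}
  2. kA    = {green, gold, teal, red, blue}
  3. cA    = {gray, green, pink, teal, red, blue}
  4. ckA   = {gray, pink}
  5. kcA   = {gray, green, pink, gold, teal, red, blue}
  6. ckcA  = ∅
k, c of each give nothing new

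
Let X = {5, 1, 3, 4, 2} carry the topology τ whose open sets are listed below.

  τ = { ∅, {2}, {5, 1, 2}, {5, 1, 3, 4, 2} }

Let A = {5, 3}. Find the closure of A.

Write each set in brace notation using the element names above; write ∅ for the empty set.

X∖A={1, 4, 2}, int(X∖A)={2}, hence cl(A)={5, 1, 3, 4}

{5, 1, 3, 4}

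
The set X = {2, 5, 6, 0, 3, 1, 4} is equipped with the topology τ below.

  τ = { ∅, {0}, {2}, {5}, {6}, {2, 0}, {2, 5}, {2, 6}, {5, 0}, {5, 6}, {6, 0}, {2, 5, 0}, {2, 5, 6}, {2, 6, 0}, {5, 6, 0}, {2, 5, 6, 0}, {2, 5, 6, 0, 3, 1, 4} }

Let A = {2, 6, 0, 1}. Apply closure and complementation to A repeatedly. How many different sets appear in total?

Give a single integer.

X∖A={5, 3, 4}, int(X∖A)={5}, hence cl(A)={2, 6, 0, 3, 1, 4}
Orbit (k=closure, c=complement):
  1. A     = {2, 6, 0, 1}
  2. kA    = {2, 6, 0, 3, 1, 4}
  3. cA    = {5, 3, 4}
  4. ckA   = {5}
  5. kcA   = {5, 3, 1, 4}
  6. ckcA  = {2, 6, 0}
(closed under both — stop)

6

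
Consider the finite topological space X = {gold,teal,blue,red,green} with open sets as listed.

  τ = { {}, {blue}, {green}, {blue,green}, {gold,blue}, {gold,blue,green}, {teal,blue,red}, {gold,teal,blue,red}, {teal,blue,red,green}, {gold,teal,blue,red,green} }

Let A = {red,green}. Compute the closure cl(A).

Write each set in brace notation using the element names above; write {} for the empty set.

X∖A={gold,teal,blue}, int(X∖A)={gold,blue}, hence cl(A)={teal,red,green}

{teal,red,green}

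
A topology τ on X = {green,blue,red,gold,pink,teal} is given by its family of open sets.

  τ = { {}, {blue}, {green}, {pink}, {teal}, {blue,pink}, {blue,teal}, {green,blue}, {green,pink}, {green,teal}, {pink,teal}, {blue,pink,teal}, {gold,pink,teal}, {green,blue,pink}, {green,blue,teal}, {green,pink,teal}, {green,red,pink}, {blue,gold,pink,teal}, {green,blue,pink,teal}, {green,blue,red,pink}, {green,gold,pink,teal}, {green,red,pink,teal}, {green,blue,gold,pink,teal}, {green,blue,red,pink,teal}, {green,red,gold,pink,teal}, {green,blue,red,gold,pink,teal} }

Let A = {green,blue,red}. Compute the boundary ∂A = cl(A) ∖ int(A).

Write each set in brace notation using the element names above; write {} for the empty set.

U open, U⊆A: {}, {green}, {blue}, {green,blue}. int(A) = ⋃ = {green,blue}
X∖A={gold,pink,teal}, int(X∖A)={gold,pink,teal}, hence cl(A)={green,blue,red}
∂A: remove int from cl → {red}

{red}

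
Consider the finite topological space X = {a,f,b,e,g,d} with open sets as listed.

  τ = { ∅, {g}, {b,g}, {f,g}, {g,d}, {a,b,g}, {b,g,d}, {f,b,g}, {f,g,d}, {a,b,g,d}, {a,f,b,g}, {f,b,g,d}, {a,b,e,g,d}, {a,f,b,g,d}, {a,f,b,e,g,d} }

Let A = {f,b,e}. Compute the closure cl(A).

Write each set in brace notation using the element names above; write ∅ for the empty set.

{a,f,b,e}

cl via duality: int({a,g,d}) = {g,d}, so X∖{g,d} = {a,f,b,e}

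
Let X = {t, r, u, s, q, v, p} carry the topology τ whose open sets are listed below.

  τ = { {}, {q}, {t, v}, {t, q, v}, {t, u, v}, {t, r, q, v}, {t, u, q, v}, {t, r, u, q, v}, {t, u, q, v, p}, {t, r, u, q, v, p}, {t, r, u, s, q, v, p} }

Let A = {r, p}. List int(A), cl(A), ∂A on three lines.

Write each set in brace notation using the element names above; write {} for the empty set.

opens ⊆ A: {}; union → int = {}
complement {t, u, s, q, v}; its interior {t, u, q, v}; cl(A) = X∖{t, u, q, v} = {r, s, p}
boundary = {r, s, p} ∖ {} = {r, s, p}

int(A) = {}
cl(A)  = {r, s, p}
∂A     = {r, s, p}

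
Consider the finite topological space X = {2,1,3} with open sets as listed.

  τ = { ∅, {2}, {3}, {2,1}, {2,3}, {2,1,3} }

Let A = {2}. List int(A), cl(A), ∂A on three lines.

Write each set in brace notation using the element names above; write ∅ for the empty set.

int(A) = {2}
cl(A)  = {2,1}
∂A     = {1}

open subsets of A: ∅, {2}; so int(A) = {2}
closure: X∖int(X∖A) = X∖{3} = {2,1}
∂A = {2,1} minus {2} = {1}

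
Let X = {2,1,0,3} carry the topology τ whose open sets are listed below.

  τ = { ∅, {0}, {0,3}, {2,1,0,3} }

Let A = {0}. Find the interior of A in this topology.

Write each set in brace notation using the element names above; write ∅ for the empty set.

{0}

U open, U⊆A: ∅, {0}. int(A) = ⋃ = {0}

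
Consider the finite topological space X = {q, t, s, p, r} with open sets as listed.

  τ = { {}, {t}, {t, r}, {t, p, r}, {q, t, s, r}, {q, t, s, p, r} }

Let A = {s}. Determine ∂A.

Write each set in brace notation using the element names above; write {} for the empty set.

opens ⊆ A: {}; union → int = {}
complement {q, t, p, r}; its interior {t, p, r}; cl(A) = X∖{t, p, r} = {q, s}
boundary = {q, s} ∖ {} = {q, s}

{q, s}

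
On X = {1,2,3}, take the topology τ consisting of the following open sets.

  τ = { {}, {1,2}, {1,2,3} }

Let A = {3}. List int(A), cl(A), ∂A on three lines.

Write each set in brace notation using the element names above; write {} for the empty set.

int(A) = {}
cl(A)  = {3}
∂A     = {3}

opens ⊆ A: {}; union → int = {}
complement {1,2}; its interior {1,2}; cl(A) = X∖{1,2} = {3}
boundary = {3} ∖ {} = {3}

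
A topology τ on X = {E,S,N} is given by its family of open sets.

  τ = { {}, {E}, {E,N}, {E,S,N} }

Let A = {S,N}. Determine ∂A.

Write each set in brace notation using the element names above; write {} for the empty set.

interior: largest open inside A is {} (from {})
cl via duality: int({E}) = {E}, so X∖{E} = {S,N}
cl∖int = {S,N}

{S,N}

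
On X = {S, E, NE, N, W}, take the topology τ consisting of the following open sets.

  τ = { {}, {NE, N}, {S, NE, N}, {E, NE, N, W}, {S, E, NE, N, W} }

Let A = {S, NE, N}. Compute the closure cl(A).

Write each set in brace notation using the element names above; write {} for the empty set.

closure: X∖int(X∖A) = X∖{} = {S, E, NE, N, W}

{S, E, NE, N, W}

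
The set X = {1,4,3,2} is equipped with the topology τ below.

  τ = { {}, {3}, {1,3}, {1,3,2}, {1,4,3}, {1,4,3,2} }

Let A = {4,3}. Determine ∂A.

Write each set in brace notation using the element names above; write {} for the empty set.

open subsets of A: {}, {3}; so int(A) = {3}
closure: X∖int(X∖A) = X∖{} = {1,4,3,2}
∂A = {1,4,3,2} minus {3} = {1,4,2}

{1,4,2}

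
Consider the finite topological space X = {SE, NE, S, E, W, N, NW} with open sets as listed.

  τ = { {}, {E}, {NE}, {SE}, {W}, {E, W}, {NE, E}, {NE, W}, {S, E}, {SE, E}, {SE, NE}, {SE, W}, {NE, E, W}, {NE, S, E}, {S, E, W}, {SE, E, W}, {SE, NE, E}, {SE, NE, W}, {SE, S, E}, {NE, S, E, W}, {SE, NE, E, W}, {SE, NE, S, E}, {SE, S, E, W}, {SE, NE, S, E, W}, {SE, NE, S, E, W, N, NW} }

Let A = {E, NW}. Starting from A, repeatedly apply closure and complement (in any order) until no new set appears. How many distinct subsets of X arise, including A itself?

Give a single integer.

8

complement {SE, NE, S, W, N}; its interior {SE, NE, W}; cl(A) = X∖{SE, NE, W} = {S, E, N, NW}
With k = closure, c = complement:
  1. A     = {E, NW}
  2. kA    = {S, E, N, NW}
  3. cA    = {SE, NE, S, W, N}
  4. ckA   = {SE, NE, W}
  5. kcA   = {SE, NE, S, W, N, NW}
  6. kckA  = {SE, NE, W, N, NW}
  7. ckcA  = {E}
  8. ckckA = {S, E}
k, c of each give nothing new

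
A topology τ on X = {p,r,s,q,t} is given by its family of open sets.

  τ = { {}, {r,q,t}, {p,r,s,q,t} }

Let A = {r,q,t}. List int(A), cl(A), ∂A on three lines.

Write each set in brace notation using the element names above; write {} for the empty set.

open subsets of A: {}, {r,q,t}; so int(A) = {r,q,t}
closure: X∖int(X∖A) = X∖{} = {p,r,s,q,t}
∂A = {p,r,s,q,t} minus {r,q,t} = {p,s}

int(A) = {r,q,t}
cl(A)  = {p,r,s,q,t}
∂A     = {p,s}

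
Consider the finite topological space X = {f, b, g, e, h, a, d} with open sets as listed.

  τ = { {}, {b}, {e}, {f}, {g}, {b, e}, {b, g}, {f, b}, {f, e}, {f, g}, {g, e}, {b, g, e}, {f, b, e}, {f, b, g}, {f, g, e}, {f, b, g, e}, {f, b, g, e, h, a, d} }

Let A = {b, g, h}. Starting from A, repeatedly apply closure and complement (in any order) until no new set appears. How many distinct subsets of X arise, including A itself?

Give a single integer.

6

complement {f, e, a, d}; its interior {f, e}; cl(A) = X∖{f, e} = {b, g, h, a, d}
With k = closure, c = complement:
  1. A     = {b, g, h}
  2. kA    = {b, g, h, a, d}
  3. cA    = {f, e, a, d}
  4. ckA   = {f, e}
  5. kcA   = {f, e, h, a, d}
  6. ckcA  = {b, g}
k, c of each give nothing new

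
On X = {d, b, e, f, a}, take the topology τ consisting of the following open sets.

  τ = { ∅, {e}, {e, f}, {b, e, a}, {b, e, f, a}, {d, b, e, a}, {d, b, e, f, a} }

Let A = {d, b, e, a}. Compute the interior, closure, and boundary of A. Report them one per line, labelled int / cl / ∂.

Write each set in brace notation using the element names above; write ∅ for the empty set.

U open, U⊆A: ∅, {e}, {b, e, a}, {d, b, e, a}. int(A) = ⋃ = {d, b, e, a}
X∖A={f}, int(X∖A)=∅, hence cl(A)={d, b, e, f, a}
∂A: remove int from cl → {f}

int(A) = {d, b, e, a}
cl(A)  = {d, b, e, f, a}
∂A     = {f}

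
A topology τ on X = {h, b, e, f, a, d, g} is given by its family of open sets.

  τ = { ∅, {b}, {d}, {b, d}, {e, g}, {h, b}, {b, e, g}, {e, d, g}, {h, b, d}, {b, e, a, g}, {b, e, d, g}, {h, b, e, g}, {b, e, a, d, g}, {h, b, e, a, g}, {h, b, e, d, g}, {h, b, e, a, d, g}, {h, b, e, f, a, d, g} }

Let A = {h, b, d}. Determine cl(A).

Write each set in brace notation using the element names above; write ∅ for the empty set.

{h, b, f, a, d}

complement {e, f, a, g}; its interior {e, g}; cl(A) = X∖{e, g} = {h, b, f, a, d}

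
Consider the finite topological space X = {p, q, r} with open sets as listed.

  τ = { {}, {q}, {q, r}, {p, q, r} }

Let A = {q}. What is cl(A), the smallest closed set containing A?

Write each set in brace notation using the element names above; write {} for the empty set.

complement {p, r}; its interior {}; cl(A) = X∖{} = {p, q, r}

{p, q, r}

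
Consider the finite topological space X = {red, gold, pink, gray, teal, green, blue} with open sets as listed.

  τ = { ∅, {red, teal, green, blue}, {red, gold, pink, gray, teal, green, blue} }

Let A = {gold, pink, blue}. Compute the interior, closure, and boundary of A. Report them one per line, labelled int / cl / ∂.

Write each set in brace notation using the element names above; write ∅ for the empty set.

interior: largest open inside A is ∅ (from ∅)
cl via duality: int({red, gray, teal, green}) = ∅, so X∖∅ = {red, gold, pink, gray, teal, green, blue}
cl∖int = {red, gold, pink, gray, teal, green, blue}

int(A) = ∅
cl(A)  = {red, gold, pink, gray, teal, green, blue}
∂A     = {red, gold, pink, gray, teal, green, blue}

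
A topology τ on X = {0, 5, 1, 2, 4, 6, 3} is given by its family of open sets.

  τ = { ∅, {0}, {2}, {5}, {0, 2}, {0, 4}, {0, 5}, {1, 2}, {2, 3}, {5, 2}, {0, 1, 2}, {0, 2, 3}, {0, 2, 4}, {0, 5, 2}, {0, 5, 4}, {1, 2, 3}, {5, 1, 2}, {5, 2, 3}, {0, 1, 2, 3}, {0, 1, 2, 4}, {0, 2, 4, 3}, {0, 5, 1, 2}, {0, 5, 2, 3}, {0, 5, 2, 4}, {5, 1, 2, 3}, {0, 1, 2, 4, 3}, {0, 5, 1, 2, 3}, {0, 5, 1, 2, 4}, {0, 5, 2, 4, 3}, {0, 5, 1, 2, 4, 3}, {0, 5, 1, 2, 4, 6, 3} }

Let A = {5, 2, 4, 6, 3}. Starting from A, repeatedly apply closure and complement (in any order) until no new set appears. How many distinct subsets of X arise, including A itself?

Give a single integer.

closure: X∖int(X∖A) = X∖{0} = {5, 1, 2, 4, 6, 3}
Let k=closure and c=complement:
  1. A     = {5, 2, 4, 6, 3}
  2. kA    = {5, 1, 2, 4, 6, 3}
  3. cA    = {0, 1}
  4. ckA   = {0}
  5. kcA   = {0, 1, 4, 6}
  6. kckA  = {0, 4, 6}
  7. ckcA  = {5, 2, 3}
  8. ckckA = {5, 1, 2, 3}
  9. kckcA = {5, 1, 2, 6, 3}
  10. ckckcA = {0, 4}
— saturated at 10

10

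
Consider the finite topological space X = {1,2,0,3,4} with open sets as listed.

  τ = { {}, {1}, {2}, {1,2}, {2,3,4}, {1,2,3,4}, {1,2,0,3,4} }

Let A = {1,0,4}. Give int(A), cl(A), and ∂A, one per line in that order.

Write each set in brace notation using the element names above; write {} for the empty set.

interior: largest open inside A is {1} (from {}, {1})
cl via duality: int({2,3}) = {2}, so X∖{2} = {1,0,3,4}
cl∖int = {0,3,4}

int(A) = {1}
cl(A)  = {1,0,3,4}
∂A     = {0,3,4}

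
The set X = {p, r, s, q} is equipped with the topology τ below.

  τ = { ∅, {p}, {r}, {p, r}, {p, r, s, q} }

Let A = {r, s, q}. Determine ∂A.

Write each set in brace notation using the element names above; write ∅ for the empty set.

{s, q}

opens ⊆ A: ∅, {r}; union → int = {r}
complement {p}; its interior {p}; cl(A) = X∖{p} = {r, s, q}
boundary = {r, s, q} ∖ {r} = {s, q}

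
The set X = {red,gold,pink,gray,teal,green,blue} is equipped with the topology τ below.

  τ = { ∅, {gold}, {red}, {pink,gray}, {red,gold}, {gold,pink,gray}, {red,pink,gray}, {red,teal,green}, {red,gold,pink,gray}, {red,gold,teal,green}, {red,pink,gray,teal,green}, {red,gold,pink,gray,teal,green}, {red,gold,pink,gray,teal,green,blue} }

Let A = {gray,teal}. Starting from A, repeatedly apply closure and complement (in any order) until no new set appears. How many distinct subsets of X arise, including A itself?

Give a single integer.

10

complement {red,gold,pink,green,blue}; its interior {red,gold}; cl(A) = X∖{red,gold} = {pink,gray,teal,green,blue}
With k = closure, c = complement:
  1. A     = {gray,teal}
  2. kA    = {pink,gray,teal,green,blue}
  3. cA    = {red,gold,pink,green,blue}
  4. ckA   = {red,gold}
  5. kcA   = {red,gold,pink,gray,teal,green,blue}
  6. kckA  = {red,gold,teal,green,blue}
  7. ckcA  = ∅
  8. ckckA = {pink,gray}
  9. kckckA = {pink,gray,blue}
  10. ckckckA = {red,gold,teal,green}
k, c of each give nothing new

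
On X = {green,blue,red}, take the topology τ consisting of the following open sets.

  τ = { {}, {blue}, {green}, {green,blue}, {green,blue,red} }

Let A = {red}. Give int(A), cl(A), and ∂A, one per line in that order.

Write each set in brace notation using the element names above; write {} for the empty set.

interior: largest open inside A is {} (from {})
cl via duality: int({green,blue}) = {green,blue}, so X∖{green,blue} = {red}
cl∖int = {red}

int(A) = {}
cl(A)  = {red}
∂A     = {red}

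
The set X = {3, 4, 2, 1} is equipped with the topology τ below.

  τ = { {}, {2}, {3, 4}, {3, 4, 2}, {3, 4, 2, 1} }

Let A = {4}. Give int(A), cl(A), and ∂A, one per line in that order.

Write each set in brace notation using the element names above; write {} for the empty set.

int(A) = {}
cl(A)  = {3, 4, 1}
∂A     = {3, 4, 1}

opens ⊆ A: {}; union → int = {}
complement {3, 2, 1}; its interior {2}; cl(A) = X∖{2} = {3, 4, 1}
boundary = {3, 4, 1} ∖ {} = {3, 4, 1}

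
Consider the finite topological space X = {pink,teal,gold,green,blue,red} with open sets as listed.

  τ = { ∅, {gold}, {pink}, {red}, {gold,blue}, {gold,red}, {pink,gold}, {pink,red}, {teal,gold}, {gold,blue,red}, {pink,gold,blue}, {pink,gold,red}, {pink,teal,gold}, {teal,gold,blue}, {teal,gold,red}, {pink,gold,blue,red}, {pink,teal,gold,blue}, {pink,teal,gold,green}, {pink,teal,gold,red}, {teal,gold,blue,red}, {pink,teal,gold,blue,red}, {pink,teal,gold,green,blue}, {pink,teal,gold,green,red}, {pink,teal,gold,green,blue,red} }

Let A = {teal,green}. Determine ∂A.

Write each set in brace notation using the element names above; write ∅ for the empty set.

interior: largest open inside A is ∅ (from ∅)
cl via duality: int({pink,gold,blue,red}) = {pink,gold,blue,red}, so X∖{pink,gold,blue,red} = {teal,green}
cl∖int = {teal,green}

{teal,green}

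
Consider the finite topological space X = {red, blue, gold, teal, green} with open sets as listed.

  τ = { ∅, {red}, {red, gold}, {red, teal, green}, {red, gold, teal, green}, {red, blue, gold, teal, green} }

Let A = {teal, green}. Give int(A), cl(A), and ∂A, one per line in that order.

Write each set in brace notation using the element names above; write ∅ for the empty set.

int(A) = ∅
cl(A)  = {blue, teal, green}
∂A     = {blue, teal, green}

U open, U⊆A: ∅. int(A) = ⋃ = ∅
X∖A={red, blue, gold}, int(X∖A)={red, gold}, hence cl(A)={blue, teal, green}
∂A: remove int from cl → {blue, teal, green}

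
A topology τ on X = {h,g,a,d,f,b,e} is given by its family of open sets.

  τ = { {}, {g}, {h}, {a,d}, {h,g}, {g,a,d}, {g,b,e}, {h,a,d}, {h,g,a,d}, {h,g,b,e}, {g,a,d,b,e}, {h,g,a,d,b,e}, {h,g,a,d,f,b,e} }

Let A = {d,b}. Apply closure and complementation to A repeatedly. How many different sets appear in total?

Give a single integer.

10

closure: X∖int(X∖A) = X∖{h,g} = {a,d,f,b,e}
Let k=closure and c=complement:
  1. A     = {d,b}
  2. kA    = {a,d,f,b,e}
  3. cA    = {h,g,a,f,e}
  4. ckA   = {h,g}
  5. kcA   = {h,g,a,d,f,b,e}
  6. kckA  = {h,g,f,b,e}
  7. ckcA  = {}
  8. ckckA = {a,d}
  9. kckckA = {a,d,f}
  10. ckckckA = {h,g,b,e}
— saturated at 10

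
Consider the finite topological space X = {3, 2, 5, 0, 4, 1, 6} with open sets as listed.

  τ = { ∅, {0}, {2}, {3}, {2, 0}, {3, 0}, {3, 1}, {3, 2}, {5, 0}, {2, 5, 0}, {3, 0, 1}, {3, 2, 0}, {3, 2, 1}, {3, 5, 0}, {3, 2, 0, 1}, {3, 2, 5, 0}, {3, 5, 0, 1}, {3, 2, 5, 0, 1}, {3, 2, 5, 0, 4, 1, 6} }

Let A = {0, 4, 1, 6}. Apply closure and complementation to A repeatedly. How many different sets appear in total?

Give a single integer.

10

closure: X∖int(X∖A) = X∖{3, 2} = {5, 0, 4, 1, 6}
Let k=closure and c=complement:
  1. A     = {0, 4, 1, 6}
  2. kA    = {5, 0, 4, 1, 6}
  3. cA    = {3, 2, 5}
  4. ckA   = {3, 2}
  5. kcA   = {3, 2, 5, 4, 1, 6}
  6. kckA  = {3, 2, 4, 1, 6}
  7. ckcA  = {0}
  8. ckckA = {5, 0}
  9. kckcA = {5, 0, 4, 6}
  10. ckckcA = {3, 2, 1}
— saturated at 10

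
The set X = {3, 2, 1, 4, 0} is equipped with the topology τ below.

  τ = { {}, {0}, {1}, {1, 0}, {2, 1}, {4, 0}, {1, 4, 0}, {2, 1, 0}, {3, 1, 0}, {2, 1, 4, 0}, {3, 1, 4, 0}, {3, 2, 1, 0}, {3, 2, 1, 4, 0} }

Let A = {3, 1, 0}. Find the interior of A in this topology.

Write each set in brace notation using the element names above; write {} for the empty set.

{3, 1, 0}

U open, U⊆A: {}, {0}, {1}, {1, 0}, {3, 1, 0}. int(A) = ⋃ = {3, 1, 0}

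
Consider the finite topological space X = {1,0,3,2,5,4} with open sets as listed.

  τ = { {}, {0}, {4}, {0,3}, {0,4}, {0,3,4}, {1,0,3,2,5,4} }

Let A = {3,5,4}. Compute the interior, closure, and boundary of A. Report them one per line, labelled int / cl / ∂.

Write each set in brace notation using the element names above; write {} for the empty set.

interior: largest open inside A is {4} (from {}, {4})
cl via duality: int({1,0,2}) = {0}, so X∖{0} = {1,3,2,5,4}
cl∖int = {1,3,2,5}

int(A) = {4}
cl(A)  = {1,3,2,5,4}
∂A     = {1,3,2,5}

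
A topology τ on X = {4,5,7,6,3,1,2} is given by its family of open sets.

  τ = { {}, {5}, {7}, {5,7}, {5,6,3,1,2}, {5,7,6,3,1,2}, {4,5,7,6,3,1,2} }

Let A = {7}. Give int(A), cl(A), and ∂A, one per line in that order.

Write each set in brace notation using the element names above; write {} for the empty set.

int(A) = {7}
cl(A)  = {4,7}
∂A     = {4}

opens ⊆ A: {}, {7}; union → int = {7}
complement {4,5,6,3,1,2}; its interior {5,6,3,1,2}; cl(A) = X∖{5,6,3,1,2} = {4,7}
boundary = {4,7} ∖ {7} = {4}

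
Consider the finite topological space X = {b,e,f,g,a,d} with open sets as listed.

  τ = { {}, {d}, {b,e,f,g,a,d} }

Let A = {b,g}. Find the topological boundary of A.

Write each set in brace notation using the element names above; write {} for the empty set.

{b,e,f,g,a}

open subsets of A: {}; so int(A) = {}
closure: X∖int(X∖A) = X∖{d} = {b,e,f,g,a}
∂A = {b,e,f,g,a} minus {} = {b,e,f,g,a}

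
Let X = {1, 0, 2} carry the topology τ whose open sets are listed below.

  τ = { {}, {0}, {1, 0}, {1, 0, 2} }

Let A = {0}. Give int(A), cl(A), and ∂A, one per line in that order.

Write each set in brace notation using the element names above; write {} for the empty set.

int(A) = {0}
cl(A)  = {1, 0, 2}
∂A     = {1, 2}

interior: largest open inside A is {0} (from {}, {0})
cl via duality: int({1, 2}) = {}, so X∖{} = {1, 0, 2}
cl∖int = {1, 2}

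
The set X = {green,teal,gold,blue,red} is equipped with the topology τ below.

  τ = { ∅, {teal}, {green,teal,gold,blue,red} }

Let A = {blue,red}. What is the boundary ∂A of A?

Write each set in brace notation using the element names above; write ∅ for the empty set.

{green,gold,blue,red}

U open, U⊆A: ∅. int(A) = ⋃ = ∅
X∖A={green,teal,gold}, int(X∖A)={teal}, hence cl(A)={green,gold,blue,red}
∂A: remove int from cl → {green,gold,blue,red}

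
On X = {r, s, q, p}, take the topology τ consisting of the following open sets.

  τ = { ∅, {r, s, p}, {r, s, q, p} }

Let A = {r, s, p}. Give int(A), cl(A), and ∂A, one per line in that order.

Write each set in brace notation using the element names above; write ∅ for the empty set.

int(A) = {r, s, p}
cl(A)  = {r, s, q, p}
∂A     = {q}

opens ⊆ A: ∅, {r, s, p}; union → int = {r, s, p}
complement {q}; its interior ∅; cl(A) = X∖∅ = {r, s, q, p}
boundary = {r, s, q, p} ∖ {r, s, p} = {q}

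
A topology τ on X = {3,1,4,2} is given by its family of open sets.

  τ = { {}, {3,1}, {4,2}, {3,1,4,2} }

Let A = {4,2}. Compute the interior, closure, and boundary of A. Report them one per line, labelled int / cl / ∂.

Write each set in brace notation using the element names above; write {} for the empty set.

int(A) = {4,2}
cl(A)  = {4,2}
∂A     = {}

open subsets of A: {}, {4,2}; so int(A) = {4,2}
closure: X∖int(X∖A) = X∖{3,1} = {4,2}
∂A = {4,2} minus {4,2} = {}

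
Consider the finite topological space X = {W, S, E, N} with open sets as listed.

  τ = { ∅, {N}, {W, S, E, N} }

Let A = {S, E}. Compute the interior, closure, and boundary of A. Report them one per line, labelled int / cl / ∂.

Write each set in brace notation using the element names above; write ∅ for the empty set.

open subsets of A: ∅; so int(A) = ∅
closure: X∖int(X∖A) = X∖{N} = {W, S, E}
∂A = {W, S, E} minus ∅ = {W, S, E}

int(A) = ∅
cl(A)  = {W, S, E}
∂A     = {W, S, E}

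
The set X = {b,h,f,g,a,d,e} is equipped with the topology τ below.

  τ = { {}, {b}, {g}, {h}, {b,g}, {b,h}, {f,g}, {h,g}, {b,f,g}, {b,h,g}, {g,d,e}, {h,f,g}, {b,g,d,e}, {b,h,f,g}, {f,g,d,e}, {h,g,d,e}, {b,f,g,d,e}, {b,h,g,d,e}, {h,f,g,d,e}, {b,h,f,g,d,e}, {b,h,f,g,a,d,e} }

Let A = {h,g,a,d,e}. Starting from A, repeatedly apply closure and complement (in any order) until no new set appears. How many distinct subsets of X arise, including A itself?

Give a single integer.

8

X∖A={b,f}, int(X∖A)={b}, hence cl(A)={h,f,g,a,d,e}
Orbit (k=closure, c=complement):
  1. A     = {h,g,a,d,e}
  2. kA    = {h,f,g,a,d,e}
  3. cA    = {b,f}
  4. ckA   = {b}
  5. kcA   = {b,f,a}
  6. kckA  = {b,a}
  7. ckcA  = {h,g,d,e}
  8. ckckA = {h,f,g,d,e}
(closed under both — stop)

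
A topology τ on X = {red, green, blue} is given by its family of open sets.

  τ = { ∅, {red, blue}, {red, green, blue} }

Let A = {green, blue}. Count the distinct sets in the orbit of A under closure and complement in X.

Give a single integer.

closure: X∖int(X∖A) = X∖∅ = {red, green, blue}
Let k=closure and c=complement:
  1. A     = {green, blue}
  2. kA    = {red, green, blue}
  3. cA    = {red}
  4. ckA   = ∅
— saturated at 4

4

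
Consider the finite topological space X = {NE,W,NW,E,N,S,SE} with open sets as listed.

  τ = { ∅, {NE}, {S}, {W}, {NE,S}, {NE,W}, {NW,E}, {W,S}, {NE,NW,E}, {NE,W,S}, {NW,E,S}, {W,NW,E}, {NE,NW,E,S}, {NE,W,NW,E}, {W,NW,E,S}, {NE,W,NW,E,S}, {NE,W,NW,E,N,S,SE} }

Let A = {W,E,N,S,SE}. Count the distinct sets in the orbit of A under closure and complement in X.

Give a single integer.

10

complement {NE,NW}; its interior {NE}; cl(A) = X∖{NE} = {W,NW,E,N,S,SE}
With k = closure, c = complement:
  1. A     = {W,E,N,S,SE}
  2. kA    = {W,NW,E,N,S,SE}
  3. cA    = {NE,NW}
  4. ckA   = {NE}
  5. kcA   = {NE,NW,E,N,SE}
  6. kckA  = {NE,N,SE}
  7. ckcA  = {W,S}
  8. ckckA = {W,NW,E,S}
  9. kckcA = {W,N,S,SE}
  10. ckckcA = {NE,NW,E}
k, c of each give nothing new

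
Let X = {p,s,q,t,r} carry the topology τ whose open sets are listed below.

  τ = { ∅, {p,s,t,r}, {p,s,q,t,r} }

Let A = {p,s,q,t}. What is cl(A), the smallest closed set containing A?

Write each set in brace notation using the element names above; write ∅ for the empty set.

X∖A={r}, int(X∖A)=∅, hence cl(A)={p,s,q,t,r}

{p,s,q,t,r}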